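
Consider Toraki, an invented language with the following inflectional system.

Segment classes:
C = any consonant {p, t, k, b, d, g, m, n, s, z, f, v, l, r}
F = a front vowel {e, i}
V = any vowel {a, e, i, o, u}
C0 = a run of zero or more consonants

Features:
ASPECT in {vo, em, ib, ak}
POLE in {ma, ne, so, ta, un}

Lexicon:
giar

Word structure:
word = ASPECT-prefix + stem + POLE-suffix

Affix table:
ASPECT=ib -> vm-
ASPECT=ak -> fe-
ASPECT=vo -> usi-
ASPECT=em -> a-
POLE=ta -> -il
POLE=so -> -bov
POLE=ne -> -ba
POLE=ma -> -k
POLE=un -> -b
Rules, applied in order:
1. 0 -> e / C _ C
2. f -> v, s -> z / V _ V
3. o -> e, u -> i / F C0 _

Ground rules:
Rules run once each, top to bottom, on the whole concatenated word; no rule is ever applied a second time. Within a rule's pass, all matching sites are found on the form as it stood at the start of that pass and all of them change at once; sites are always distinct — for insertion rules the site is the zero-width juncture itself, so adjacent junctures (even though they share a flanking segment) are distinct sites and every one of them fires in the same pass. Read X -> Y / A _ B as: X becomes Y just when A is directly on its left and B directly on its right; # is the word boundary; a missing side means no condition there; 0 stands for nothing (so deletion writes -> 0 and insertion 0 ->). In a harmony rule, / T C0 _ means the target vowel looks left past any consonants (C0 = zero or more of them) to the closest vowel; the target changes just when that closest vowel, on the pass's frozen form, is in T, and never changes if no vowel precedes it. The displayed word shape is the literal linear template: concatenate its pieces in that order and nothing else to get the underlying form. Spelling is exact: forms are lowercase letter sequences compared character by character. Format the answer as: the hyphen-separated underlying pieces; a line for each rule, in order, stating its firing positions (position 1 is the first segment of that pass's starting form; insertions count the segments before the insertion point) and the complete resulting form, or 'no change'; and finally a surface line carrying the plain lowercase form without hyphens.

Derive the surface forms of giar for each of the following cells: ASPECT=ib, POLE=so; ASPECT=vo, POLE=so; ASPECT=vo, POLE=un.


cell ASPECT=ib, POLE=so:
underlying: vm-giar-bov
1. 0 -> e / C _ C: inserts after position(s) 1, 2, 6: vemegiarebov
2. f -> v, s -> z / V _ V: no change
3. o -> e, u -> i / F C0 _: fires at position(s) 11: vemegiarebev
surface: vemegiarebev

cell ASPECT=vo, POLE=so:
underlying: usi-giar-bov
1. 0 -> e / C _ C: inserts after position(s) 7: usigiarebov
2. f -> v, s -> z / V _ V: fires at position(s) 2: uzigiarebov
3. o -> e, u -> i / F C0 _: fires at position(s) 10: uzigiarebev
surface: uzigiarebev

cell ASPECT=vo, POLE=un:
underlying: usi-giar-b
1. 0 -> e / C _ C: inserts after position(s) 7: usigiareb
2. f -> v, s -> z / V _ V: fires at position(s) 2: uzigiareb
3. o -> e, u -> i / F C0 _: no change
surface: uzigiareb


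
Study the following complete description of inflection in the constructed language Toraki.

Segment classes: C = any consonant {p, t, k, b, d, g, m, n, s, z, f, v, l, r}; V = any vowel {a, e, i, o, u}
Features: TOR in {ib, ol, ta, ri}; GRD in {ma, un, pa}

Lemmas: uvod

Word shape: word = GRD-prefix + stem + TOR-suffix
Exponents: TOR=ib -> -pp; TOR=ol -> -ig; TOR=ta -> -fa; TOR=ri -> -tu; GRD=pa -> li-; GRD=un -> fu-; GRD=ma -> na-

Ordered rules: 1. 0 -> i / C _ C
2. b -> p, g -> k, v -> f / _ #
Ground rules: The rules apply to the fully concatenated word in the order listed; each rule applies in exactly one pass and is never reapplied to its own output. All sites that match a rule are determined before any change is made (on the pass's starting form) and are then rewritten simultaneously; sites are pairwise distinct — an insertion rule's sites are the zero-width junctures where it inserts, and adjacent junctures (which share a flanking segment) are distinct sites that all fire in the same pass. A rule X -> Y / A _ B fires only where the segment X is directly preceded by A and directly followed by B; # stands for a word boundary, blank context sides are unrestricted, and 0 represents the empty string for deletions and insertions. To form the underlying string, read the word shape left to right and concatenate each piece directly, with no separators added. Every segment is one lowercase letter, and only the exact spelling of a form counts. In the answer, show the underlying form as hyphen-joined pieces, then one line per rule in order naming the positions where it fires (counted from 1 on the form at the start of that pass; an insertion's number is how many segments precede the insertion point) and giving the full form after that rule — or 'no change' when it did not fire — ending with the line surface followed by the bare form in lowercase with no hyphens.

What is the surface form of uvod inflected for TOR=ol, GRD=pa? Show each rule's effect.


underlying: li-uvod-ig
1. 0 -> i / C _ C: no change
2. b -> p, g -> k, v -> f / _ #: fires at position(s) 8: liuvodik
surface: liuvodik


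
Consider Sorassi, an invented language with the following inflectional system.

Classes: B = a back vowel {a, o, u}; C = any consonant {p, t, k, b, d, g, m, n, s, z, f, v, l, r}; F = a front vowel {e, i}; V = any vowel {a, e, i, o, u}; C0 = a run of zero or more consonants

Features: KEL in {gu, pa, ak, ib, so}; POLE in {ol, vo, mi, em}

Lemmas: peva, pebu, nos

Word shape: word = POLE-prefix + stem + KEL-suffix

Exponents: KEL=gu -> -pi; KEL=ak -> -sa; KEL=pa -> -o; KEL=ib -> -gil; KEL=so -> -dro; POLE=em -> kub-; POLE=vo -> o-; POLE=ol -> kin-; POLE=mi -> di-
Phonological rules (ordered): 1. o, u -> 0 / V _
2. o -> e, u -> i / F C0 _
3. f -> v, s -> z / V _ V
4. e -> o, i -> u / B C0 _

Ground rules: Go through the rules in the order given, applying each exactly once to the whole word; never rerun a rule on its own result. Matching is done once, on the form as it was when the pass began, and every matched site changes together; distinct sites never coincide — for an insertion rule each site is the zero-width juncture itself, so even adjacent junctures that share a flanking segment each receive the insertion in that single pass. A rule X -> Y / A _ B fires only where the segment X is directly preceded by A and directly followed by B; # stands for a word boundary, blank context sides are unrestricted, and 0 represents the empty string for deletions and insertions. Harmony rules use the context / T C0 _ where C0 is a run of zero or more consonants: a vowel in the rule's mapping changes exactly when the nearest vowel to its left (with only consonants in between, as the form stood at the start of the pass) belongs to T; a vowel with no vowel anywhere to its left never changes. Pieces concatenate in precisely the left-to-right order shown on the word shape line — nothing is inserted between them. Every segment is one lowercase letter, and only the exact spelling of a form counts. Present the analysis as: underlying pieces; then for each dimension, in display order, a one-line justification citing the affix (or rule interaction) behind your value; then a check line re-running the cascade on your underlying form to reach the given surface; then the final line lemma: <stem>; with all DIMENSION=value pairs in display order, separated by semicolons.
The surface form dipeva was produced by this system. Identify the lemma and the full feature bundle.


underlying: di-peva-o
KEL=pa - signalled by the affix -o
POLE=mi - signalled by the affix di-
check: dipevao -> dipeva -> dipeva -> dipeva -> dipeva
lemma: peva; KEL=pa; POLE=mi


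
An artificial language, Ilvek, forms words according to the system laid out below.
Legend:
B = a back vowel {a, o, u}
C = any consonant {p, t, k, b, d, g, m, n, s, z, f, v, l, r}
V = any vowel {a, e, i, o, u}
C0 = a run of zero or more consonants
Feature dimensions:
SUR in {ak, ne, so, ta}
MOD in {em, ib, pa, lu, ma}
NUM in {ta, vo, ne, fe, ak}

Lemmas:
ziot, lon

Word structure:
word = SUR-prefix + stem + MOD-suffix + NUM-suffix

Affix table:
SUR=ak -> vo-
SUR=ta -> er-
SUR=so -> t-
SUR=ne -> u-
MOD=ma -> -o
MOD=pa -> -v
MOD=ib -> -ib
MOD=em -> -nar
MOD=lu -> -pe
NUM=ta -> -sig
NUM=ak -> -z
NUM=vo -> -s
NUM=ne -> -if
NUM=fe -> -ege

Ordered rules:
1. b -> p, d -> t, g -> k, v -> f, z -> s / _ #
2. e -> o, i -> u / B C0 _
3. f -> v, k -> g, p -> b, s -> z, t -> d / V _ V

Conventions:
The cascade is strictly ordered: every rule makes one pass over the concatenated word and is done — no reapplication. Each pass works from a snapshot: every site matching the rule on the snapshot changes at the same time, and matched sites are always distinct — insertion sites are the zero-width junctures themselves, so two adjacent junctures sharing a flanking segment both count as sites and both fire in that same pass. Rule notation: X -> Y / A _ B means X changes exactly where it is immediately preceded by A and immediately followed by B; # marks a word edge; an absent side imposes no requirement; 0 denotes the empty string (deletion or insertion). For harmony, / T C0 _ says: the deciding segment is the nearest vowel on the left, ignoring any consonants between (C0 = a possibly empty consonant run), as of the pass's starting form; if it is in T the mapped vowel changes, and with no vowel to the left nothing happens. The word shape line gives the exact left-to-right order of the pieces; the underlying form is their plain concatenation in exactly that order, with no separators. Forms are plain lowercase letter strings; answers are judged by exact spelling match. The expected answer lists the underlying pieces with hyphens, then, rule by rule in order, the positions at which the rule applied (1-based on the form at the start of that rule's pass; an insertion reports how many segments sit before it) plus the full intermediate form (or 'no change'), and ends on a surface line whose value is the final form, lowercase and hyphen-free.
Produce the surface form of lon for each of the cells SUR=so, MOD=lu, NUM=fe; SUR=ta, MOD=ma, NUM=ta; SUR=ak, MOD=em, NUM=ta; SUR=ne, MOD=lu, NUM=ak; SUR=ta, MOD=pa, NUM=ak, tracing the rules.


cell SUR=so, MOD=lu, NUM=fe:
underlying: t-lon-pe-ege
1. b -> p, d -> t, g -> k, v -> f, z -> s / _ #: no change
2. e -> o, i -> u / B C0 _: fires at position(s) 6: tlonpoege
3. f -> v, k -> g, p -> b, s -> z, t -> d / V _ V: no change
surface: tlonpoege

cell SUR=ta, MOD=ma, NUM=ta:
underlying: er-lon-o-sig
1. b -> p, d -> t, g -> k, v -> f, z -> s / _ #: fires at position(s) 9: erlonosik
2. e -> o, i -> u / B C0 _: fires at position(s) 8: erlonosuk
3. f -> v, k -> g, p -> b, s -> z, t -> d / V _ V: fires at position(s) 7: erlonozuk
surface: erlonozuk

cell SUR=ak, MOD=em, NUM=ta:
underlying: vo-lon-nar-sig
1. b -> p, d -> t, g -> k, v -> f, z -> s / _ #: fires at position(s) 11: volonnarsik
2. e -> o, i -> u / B C0 _: fires at position(s) 10: volonnarsuk
3. f -> v, k -> g, p -> b, s -> z, t -> d / V _ V: no change
surface: volonnarsuk

cell SUR=ne, MOD=lu, NUM=ak:
underlying: u-lon-pe-z
1. b -> p, d -> t, g -> k, v -> f, z -> s / _ #: fires at position(s) 7: ulonpes
2. e -> o, i -> u / B C0 _: fires at position(s) 6: ulonpos
3. f -> v, k -> g, p -> b, s -> z, t -> d / V _ V: no change
surface: ulonpos

cell SUR=ta, MOD=pa, NUM=ak:
underlying: er-lon-v-z
1. b -> p, d -> t, g -> k, v -> f, z -> s / _ #: fires at position(s) 7: erlonvs
2. e -> o, i -> u / B C0 _: no change
3. f -> v, k -> g, p -> b, s -> z, t -> d / V _ V: no change
surface: erlonvs


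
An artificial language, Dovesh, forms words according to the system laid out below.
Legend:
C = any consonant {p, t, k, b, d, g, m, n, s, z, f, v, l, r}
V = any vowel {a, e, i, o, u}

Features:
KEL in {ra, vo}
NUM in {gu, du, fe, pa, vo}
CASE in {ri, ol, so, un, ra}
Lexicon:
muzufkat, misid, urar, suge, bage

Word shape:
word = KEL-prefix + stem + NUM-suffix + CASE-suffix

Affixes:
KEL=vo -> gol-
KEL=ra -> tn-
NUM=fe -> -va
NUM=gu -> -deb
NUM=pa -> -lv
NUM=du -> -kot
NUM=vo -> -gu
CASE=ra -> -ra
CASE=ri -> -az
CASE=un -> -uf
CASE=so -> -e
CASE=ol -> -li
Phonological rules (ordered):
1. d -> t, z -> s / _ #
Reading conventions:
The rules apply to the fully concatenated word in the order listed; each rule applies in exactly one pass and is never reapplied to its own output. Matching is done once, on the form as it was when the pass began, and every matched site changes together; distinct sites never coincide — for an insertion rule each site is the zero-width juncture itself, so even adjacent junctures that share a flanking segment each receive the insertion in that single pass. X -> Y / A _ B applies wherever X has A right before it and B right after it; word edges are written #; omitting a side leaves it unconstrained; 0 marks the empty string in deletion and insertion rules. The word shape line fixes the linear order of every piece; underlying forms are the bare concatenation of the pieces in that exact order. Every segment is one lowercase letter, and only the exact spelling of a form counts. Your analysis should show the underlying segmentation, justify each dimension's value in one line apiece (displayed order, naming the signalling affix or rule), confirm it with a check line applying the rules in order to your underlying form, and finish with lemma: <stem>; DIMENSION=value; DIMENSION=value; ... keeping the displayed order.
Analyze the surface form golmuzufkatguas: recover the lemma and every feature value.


underlying: gol-muzufkat-gu-az
KEL=vo - signalled by the affix gol-
NUM=vo - signalled by the affix -gu
CASE=ri - signalled by the affix -az
check: golmuzufkatguaz -> golmuzufkatguas
lemma: muzufkat; KEL=vo; NUM=vo; CASE=ri


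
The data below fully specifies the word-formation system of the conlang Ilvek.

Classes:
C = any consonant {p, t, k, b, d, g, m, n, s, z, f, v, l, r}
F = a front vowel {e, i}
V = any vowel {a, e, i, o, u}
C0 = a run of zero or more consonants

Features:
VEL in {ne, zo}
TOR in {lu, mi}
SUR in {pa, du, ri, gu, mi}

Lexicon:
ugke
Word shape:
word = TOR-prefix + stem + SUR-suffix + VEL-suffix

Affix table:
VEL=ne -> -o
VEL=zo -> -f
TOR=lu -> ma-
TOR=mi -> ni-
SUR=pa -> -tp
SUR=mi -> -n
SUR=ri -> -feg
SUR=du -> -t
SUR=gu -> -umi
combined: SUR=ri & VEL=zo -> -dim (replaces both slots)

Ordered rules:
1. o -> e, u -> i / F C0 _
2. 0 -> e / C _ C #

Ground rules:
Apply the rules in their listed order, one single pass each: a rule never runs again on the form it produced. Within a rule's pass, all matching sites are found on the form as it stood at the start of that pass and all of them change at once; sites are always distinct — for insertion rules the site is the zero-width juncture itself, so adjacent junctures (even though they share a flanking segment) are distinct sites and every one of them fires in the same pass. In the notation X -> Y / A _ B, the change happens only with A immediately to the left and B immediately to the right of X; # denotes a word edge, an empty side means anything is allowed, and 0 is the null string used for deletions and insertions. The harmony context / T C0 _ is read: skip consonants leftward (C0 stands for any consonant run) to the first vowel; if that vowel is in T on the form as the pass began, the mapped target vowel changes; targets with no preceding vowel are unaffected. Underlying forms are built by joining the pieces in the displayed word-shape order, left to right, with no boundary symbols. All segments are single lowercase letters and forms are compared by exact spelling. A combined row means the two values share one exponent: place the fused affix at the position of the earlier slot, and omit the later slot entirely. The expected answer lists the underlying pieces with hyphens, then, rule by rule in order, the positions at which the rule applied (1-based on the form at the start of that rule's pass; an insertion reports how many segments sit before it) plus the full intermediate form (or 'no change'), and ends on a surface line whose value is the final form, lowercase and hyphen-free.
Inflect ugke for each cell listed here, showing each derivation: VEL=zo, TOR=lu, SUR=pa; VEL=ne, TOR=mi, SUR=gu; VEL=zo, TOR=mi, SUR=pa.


cell VEL=zo, TOR=lu, SUR=pa:
underlying: ma-ugke-tp-f
1. o -> e, u -> i / F C0 _: no change
2. 0 -> e / C _ C #: inserts after position(s) 8: maugketpef
surface: maugketpef

cell VEL=ne, TOR=mi, SUR=gu:
underlying: ni-ugke-umi-o
1. o -> e, u -> i / F C0 _: fires at position(s) 3, 7, 10: niigkeimie
2. 0 -> e / C _ C #: no change
surface: niigkeimie

cell VEL=zo, TOR=mi, SUR=pa:
underlying: ni-ugke-tp-f
1. o -> e, u -> i / F C0 _: fires at position(s) 3: niigketpf
2. 0 -> e / C _ C #: inserts after position(s) 8: niigketpef
surface: niigketpef


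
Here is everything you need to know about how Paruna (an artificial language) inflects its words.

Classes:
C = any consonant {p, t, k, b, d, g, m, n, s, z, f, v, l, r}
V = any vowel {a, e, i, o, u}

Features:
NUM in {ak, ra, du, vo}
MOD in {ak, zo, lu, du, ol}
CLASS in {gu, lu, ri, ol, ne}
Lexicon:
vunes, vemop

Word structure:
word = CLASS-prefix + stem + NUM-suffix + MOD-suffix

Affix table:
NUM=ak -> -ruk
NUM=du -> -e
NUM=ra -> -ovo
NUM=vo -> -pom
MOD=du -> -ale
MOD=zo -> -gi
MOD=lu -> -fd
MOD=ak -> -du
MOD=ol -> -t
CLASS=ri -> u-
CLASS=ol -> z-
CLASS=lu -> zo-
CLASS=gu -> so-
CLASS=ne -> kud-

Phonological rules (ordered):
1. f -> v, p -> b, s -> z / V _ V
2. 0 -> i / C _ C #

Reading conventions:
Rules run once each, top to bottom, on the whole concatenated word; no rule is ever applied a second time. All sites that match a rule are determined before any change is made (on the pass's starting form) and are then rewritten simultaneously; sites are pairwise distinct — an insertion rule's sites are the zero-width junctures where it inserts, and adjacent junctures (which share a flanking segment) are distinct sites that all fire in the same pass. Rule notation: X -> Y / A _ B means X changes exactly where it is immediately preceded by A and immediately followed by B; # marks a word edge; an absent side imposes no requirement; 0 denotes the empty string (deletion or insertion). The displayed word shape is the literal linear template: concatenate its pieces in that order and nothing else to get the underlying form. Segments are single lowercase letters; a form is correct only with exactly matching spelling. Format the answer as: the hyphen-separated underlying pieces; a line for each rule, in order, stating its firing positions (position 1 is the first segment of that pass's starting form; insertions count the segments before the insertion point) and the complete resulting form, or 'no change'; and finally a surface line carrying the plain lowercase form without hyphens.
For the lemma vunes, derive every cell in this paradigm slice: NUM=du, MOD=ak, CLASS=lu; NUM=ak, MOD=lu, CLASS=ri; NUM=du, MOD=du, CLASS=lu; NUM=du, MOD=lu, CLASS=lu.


cell NUM=du, MOD=ak, CLASS=lu:
underlying: zo-vunes-e-du
1. f -> v, p -> b, s -> z / V _ V: fires at position(s) 7: zovunezedu
2. 0 -> i / C _ C #: no change
surface: zovunezedu

cell NUM=ak, MOD=lu, CLASS=ri:
underlying: u-vunes-ruk-fd
1. f -> v, p -> b, s -> z / V _ V: no change
2. 0 -> i / C _ C #: inserts after position(s) 10: uvunesrukfid
surface: uvunesrukfid

cell NUM=du, MOD=du, CLASS=lu:
underlying: zo-vunes-e-ale
1. f -> v, p -> b, s -> z / V _ V: fires at position(s) 7: zovunezeale
2. 0 -> i / C _ C #: no change
surface: zovunezeale

cell NUM=du, MOD=lu, CLASS=lu:
underlying: zo-vunes-e-fd
1. f -> v, p -> b, s -> z / V _ V: fires at position(s) 7: zovunezefd
2. 0 -> i / C _ C #: inserts after position(s) 9: zovunezefid
surface: zovunezefid


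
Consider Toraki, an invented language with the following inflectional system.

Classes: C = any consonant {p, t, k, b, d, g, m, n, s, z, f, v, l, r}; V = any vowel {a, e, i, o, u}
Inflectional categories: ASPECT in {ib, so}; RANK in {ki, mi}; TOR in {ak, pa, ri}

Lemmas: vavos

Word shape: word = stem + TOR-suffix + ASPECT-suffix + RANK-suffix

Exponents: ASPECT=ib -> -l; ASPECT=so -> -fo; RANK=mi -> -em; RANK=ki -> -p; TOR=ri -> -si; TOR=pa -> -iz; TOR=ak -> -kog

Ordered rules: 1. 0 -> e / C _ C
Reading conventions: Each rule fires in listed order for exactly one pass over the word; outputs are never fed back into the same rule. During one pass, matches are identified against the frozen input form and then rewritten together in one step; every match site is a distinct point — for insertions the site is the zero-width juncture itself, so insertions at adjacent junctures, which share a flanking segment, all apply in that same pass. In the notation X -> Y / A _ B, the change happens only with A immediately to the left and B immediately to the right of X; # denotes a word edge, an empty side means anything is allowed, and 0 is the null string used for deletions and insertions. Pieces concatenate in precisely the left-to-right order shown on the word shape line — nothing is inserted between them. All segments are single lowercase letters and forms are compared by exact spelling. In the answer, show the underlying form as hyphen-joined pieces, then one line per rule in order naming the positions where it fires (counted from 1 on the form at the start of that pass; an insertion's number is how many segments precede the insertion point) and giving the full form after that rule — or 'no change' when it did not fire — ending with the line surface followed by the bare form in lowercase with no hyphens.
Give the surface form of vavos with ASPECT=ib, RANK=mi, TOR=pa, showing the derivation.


underlying: vavos-iz-l-em
1. 0 -> e / C _ C: inserts after position(s) 7: vavosizelem
surface: vavosizelem


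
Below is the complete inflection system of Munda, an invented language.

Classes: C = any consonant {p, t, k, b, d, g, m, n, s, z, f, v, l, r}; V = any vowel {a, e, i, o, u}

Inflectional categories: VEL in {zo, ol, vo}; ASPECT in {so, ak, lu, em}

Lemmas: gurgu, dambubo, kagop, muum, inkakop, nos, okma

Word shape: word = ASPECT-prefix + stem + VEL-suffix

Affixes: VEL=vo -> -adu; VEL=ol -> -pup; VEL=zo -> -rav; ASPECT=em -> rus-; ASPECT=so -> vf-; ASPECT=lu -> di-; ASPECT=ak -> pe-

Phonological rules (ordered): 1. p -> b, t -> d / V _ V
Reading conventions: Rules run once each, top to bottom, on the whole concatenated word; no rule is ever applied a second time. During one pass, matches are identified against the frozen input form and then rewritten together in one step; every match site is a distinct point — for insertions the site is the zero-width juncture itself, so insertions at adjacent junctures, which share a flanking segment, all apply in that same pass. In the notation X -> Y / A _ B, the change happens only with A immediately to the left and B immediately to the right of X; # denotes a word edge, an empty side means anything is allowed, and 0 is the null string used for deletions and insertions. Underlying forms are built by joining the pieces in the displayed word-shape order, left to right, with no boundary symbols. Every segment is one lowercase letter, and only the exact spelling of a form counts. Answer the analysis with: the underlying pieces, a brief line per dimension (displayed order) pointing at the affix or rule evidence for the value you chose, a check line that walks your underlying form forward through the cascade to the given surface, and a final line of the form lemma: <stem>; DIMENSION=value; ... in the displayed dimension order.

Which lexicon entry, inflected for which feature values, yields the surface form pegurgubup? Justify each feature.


underlying: pe-gurgu-pup
VEL=ol - signalled by the affix -pup
ASPECT=ak - signalled by the affix pe-
check: pegurgupup -> pegurgubup
lemma: gurgu; VEL=ol; ASPECT=ak


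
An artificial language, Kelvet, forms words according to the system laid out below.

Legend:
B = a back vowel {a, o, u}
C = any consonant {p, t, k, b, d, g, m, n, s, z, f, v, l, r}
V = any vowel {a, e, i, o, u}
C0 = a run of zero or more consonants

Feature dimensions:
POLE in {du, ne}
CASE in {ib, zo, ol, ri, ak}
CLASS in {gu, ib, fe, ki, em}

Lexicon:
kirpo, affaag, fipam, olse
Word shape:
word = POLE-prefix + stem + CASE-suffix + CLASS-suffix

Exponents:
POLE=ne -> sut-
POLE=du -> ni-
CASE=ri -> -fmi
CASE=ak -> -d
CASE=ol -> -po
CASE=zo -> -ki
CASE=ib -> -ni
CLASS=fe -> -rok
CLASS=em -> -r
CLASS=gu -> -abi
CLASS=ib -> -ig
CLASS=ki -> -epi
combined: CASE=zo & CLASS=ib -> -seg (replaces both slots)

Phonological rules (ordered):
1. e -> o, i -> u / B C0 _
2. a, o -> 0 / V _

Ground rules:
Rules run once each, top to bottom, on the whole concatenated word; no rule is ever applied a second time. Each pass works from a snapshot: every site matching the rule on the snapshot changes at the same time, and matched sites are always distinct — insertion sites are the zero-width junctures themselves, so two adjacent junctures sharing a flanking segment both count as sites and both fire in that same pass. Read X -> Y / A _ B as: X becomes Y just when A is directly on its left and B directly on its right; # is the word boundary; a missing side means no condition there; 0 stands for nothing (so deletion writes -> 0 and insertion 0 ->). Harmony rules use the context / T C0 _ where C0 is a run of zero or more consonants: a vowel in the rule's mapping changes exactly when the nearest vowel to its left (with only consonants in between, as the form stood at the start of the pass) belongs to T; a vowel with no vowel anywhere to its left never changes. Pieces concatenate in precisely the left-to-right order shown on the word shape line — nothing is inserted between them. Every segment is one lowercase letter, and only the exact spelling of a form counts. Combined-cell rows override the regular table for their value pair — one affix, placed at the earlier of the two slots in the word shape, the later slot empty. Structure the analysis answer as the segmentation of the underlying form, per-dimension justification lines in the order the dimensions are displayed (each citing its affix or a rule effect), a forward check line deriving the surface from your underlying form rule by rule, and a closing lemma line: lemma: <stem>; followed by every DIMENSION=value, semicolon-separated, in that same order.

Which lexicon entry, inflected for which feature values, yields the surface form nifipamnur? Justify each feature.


underlying: ni-fipam-ni-r
POLE=du - signalled by the affix ni-
CASE=ib - signalled by the affix -ni
CLASS=em - signalled by the affix -r
check: nifipamnir -> nifipamnur -> nifipamnur
lemma: fipam; POLE=du; CASE=ib; CLASS=em


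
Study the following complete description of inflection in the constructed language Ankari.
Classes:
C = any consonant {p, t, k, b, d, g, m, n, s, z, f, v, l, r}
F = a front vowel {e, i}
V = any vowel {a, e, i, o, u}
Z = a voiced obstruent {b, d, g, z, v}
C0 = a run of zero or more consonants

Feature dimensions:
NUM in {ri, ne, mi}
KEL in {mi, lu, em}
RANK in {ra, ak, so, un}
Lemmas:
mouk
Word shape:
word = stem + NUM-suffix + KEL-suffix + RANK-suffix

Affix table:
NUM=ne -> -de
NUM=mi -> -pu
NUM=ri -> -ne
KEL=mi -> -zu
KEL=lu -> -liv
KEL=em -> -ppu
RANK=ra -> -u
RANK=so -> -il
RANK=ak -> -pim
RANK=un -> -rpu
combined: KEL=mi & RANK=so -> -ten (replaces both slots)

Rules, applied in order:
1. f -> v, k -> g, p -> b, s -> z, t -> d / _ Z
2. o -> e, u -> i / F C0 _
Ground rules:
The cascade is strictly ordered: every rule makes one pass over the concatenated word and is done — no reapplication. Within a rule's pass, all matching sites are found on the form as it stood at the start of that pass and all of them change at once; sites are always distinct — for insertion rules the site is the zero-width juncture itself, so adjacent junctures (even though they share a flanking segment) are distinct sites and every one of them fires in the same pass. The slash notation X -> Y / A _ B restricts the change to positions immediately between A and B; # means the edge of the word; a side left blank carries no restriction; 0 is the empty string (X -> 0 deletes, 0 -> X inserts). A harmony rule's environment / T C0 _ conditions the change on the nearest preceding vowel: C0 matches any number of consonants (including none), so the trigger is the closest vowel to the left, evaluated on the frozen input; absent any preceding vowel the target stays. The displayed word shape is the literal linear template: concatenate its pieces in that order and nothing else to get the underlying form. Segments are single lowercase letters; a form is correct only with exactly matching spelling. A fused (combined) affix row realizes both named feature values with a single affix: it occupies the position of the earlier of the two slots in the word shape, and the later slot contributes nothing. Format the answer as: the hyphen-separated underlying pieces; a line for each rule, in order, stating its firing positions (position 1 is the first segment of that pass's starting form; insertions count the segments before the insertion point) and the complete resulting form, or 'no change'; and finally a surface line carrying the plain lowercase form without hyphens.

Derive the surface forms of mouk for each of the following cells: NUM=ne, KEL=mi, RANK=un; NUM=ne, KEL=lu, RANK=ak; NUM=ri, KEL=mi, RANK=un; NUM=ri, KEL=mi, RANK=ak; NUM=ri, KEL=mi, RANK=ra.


cell NUM=ne, KEL=mi, RANK=un:
underlying: mouk-de-zu-rpu
1. f -> v, k -> g, p -> b, s -> z, t -> d / _ Z: fires at position(s) 4: mougdezurpu
2. o -> e, u -> i / F C0 _: fires at position(s) 8: mougdezirpu
surface: mougdezirpu

cell NUM=ne, KEL=lu, RANK=ak:
underlying: mouk-de-liv-pim
1. f -> v, k -> g, p -> b, s -> z, t -> d / _ Z: fires at position(s) 4: mougdelivpim
2. o -> e, u -> i / F C0 _: no change
surface: mougdelivpim

cell NUM=ri, KEL=mi, RANK=un:
underlying: mouk-ne-zu-rpu
1. f -> v, k -> g, p -> b, s -> z, t -> d / _ Z: no change
2. o -> e, u -> i / F C0 _: fires at position(s) 8: mouknezirpu
surface: mouknezirpu

cell NUM=ri, KEL=mi, RANK=ak:
underlying: mouk-ne-zu-pim
1. f -> v, k -> g, p -> b, s -> z, t -> d / _ Z: no change
2. o -> e, u -> i / F C0 _: fires at position(s) 8: mouknezipim
surface: mouknezipim

cell NUM=ri, KEL=mi, RANK=ra:
underlying: mouk-ne-zu-u
1. f -> v, k -> g, p -> b, s -> z, t -> d / _ Z: no change
2. o -> e, u -> i / F C0 _: fires at position(s) 8: moukneziu
surface: moukneziu


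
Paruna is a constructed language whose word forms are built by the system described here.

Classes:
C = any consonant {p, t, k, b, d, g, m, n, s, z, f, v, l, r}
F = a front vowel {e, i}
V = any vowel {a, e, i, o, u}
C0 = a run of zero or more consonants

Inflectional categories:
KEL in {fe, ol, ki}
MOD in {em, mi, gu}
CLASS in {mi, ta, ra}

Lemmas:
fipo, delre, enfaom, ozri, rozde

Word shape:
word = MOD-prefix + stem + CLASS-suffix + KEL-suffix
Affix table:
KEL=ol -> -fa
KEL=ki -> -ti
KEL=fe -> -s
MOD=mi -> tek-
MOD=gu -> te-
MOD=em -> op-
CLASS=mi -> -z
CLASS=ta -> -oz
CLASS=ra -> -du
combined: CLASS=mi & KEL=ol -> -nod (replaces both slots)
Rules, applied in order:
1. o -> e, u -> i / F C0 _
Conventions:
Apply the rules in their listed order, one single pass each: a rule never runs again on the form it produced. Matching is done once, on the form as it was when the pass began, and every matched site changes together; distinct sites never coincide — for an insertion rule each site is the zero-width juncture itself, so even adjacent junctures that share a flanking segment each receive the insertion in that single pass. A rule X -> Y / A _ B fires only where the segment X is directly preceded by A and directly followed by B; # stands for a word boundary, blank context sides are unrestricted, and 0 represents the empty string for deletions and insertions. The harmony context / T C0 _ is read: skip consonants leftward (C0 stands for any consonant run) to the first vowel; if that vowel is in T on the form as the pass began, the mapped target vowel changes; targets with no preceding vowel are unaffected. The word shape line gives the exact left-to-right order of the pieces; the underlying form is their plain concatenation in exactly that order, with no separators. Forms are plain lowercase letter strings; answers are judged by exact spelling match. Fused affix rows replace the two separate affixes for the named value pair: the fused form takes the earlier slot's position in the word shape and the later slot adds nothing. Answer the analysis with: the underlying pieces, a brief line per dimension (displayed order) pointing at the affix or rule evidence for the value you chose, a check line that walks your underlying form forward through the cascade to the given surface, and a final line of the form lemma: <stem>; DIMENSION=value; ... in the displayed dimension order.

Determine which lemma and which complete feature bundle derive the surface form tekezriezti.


underlying: tek-ozri-oz-ti
KEL=ki - signalled by the affix -ti
MOD=mi - signalled by the affix tek-
CLASS=ta - signalled by the affix -oz
check: tekozriozti -> tekezriezti
lemma: ozri; KEL=ki; MOD=mi; CLASS=ta


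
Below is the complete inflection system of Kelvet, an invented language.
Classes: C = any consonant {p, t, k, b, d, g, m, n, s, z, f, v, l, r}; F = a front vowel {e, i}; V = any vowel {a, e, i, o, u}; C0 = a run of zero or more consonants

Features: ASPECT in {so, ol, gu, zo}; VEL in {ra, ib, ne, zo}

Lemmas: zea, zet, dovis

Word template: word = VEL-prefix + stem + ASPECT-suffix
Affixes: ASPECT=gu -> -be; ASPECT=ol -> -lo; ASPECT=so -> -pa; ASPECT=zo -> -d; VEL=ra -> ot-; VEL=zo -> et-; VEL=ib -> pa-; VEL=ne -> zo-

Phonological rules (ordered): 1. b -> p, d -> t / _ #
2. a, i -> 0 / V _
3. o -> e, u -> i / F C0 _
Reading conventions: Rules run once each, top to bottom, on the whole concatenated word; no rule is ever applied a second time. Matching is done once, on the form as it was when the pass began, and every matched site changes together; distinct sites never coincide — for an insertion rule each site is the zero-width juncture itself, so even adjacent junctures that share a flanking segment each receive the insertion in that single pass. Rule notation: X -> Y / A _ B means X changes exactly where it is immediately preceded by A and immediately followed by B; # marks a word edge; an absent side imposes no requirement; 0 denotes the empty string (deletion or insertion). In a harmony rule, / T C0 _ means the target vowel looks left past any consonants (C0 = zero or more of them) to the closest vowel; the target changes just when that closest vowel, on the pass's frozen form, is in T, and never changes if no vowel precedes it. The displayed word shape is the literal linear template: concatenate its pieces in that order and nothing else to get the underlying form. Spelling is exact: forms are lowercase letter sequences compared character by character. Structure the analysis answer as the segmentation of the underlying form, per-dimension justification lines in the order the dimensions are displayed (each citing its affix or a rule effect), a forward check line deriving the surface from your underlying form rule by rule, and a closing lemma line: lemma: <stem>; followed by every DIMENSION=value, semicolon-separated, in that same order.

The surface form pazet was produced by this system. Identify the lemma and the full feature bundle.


underlying: pa-zea-d
ASPECT=zo - signalled by the affix -d
VEL=ib - signalled by the affix pa-
check: pazead -> pazeat -> pazet -> pazet
lemma: zea; ASPECT=zo; VEL=ib


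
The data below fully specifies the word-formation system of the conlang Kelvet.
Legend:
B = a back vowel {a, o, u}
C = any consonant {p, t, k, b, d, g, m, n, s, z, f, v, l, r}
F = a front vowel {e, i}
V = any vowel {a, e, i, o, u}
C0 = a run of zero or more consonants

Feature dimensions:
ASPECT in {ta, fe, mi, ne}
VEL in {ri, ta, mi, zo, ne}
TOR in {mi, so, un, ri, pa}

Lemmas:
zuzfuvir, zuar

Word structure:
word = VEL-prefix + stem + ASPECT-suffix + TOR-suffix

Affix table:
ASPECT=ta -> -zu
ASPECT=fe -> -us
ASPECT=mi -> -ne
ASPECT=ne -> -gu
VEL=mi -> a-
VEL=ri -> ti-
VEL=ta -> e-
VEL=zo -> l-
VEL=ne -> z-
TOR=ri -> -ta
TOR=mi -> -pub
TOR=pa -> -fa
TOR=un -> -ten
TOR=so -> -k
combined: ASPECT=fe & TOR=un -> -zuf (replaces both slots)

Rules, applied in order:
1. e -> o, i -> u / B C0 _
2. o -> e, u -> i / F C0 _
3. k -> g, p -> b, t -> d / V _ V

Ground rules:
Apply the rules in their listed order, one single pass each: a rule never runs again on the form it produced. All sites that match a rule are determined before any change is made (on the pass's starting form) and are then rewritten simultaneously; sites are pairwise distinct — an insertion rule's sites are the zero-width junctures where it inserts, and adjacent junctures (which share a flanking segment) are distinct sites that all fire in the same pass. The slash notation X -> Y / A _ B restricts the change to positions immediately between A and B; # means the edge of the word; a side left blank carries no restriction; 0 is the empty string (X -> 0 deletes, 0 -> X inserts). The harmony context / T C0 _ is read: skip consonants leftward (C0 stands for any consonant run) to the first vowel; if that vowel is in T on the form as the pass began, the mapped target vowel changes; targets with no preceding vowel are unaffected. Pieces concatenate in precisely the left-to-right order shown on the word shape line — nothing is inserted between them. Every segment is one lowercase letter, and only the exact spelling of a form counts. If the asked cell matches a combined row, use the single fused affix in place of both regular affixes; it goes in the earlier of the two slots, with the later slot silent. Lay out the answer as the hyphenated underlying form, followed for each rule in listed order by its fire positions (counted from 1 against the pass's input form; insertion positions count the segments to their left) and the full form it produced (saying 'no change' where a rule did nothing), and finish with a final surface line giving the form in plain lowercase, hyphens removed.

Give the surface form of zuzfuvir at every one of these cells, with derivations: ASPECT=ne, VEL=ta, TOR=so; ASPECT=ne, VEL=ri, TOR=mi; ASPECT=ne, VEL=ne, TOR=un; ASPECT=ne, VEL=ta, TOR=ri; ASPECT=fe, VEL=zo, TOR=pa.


cell ASPECT=ne, VEL=ta, TOR=so:
underlying: e-zuzfuvir-gu-k
1. e -> o, i -> u / B C0 _: fires at position(s) 8: ezuzfuvurguk
2. o -> e, u -> i / F C0 _: fires at position(s) 3: ezizfuvurguk
3. k -> g, p -> b, t -> d / V _ V: no change
surface: ezizfuvurguk

cell ASPECT=ne, VEL=ri, TOR=mi:
underlying: ti-zuzfuvir-gu-pub
1. e -> o, i -> u / B C0 _: fires at position(s) 9: tizuzfuvurgupub
2. o -> e, u -> i / F C0 _: fires at position(s) 4: tizizfuvurgupub
3. k -> g, p -> b, t -> d / V _ V: fires at position(s) 13: tizizfuvurgubub
surface: tizizfuvurgubub

cell ASPECT=ne, VEL=ne, TOR=un:
underlying: z-zuzfuvir-gu-ten
1. e -> o, i -> u / B C0 _: fires at position(s) 8, 13: zzuzfuvurguton
2. o -> e, u -> i / F C0 _: no change
3. k -> g, p -> b, t -> d / V _ V: fires at position(s) 12: zzuzfuvurgudon
surface: zzuzfuvurgudon

cell ASPECT=ne, VEL=ta, TOR=ri:
underlying: e-zuzfuvir-gu-ta
1. e -> o, i -> u / B C0 _: fires at position(s) 8: ezuzfuvurguta
2. o -> e, u -> i / F C0 _: fires at position(s) 3: ezizfuvurguta
3. k -> g, p -> b, t -> d / V _ V: fires at position(s) 12: ezizfuvurguda
surface: ezizfuvurguda

cell ASPECT=fe, VEL=zo, TOR=pa:
underlying: l-zuzfuvir-us-fa
1. e -> o, i -> u / B C0 _: fires at position(s) 8: lzuzfuvurusfa
2. o -> e, u -> i / F C0 _: no change
3. k -> g, p -> b, t -> d / V _ V: no change
surface: lzuzfuvurusfa


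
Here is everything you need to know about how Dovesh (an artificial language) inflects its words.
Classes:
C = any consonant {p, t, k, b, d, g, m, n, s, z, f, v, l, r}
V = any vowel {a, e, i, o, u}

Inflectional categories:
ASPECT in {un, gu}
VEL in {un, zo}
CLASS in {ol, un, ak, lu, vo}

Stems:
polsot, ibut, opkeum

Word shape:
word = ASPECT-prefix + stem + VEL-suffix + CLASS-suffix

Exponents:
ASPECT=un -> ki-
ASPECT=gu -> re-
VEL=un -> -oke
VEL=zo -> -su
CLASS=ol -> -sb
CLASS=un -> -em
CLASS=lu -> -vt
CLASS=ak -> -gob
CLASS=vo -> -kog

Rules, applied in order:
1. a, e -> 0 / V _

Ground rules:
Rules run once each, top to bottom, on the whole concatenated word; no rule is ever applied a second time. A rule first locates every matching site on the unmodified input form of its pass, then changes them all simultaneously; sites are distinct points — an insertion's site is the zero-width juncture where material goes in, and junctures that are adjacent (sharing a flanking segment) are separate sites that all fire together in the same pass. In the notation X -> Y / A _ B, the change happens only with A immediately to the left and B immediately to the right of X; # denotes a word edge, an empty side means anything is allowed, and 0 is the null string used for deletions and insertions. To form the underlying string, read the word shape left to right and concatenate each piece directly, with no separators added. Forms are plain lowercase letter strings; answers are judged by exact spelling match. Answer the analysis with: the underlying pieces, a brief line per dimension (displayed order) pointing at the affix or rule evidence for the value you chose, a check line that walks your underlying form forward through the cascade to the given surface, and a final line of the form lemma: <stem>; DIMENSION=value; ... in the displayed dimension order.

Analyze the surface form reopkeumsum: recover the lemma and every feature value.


underlying: re-opkeum-su-em
ASPECT=gu - signalled by the affix re-
VEL=zo - signalled by the affix -su
CLASS=un - signalled by the affix -em
check: reopkeumsuem -> reopkeumsum
lemma: opkeum; ASPECT=gu; VEL=zo; CLASS=un
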